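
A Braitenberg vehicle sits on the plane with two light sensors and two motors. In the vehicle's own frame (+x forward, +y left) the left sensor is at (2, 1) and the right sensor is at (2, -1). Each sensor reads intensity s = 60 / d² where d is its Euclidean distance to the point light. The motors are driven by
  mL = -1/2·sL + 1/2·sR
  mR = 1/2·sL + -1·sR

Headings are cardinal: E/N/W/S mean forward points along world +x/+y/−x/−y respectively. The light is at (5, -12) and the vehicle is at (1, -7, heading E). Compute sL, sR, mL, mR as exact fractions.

left sensor world pos  = (3, -6); dL² = 40
right sensor world pos = (3, -8); dR² = 20
sL = 60/40 = 3/2
sR = 60/20 = 3
mL = -1/2·sL + 1/2·sR = 3/4
mR = 1/2·sL + -1·sR = -9/4

3/2 3 3/4 -9/4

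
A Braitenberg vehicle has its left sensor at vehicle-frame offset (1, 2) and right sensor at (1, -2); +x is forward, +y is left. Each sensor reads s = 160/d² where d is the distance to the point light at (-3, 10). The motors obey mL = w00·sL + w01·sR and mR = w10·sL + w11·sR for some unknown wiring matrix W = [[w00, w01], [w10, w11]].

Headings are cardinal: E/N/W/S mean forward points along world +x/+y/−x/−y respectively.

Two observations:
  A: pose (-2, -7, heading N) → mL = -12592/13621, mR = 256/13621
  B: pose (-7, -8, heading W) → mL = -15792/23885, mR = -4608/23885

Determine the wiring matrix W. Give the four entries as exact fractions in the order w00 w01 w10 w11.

-1 -1/2 1 -1

obs A: pose=(-2,-7,N) → sL=160/257, sR=32/53, mL=-12592/13621, mR=256/13621
obs B: pose=(-7,-8,W) → sL=32/85, sR=160/281, mL=-15792/23885, mR=-4608/23885
sensor matrix S = [[160/257, 32/53], [32/85, 160/281]]; det S = 41377792/325337585
solve [mL_A; mL_B] = S·[w00; w01] and [mR_A; mR_B] = S·[w10; w11]:
  w00 = -1, w01 = -1/2, w10 = 1, w11 = -1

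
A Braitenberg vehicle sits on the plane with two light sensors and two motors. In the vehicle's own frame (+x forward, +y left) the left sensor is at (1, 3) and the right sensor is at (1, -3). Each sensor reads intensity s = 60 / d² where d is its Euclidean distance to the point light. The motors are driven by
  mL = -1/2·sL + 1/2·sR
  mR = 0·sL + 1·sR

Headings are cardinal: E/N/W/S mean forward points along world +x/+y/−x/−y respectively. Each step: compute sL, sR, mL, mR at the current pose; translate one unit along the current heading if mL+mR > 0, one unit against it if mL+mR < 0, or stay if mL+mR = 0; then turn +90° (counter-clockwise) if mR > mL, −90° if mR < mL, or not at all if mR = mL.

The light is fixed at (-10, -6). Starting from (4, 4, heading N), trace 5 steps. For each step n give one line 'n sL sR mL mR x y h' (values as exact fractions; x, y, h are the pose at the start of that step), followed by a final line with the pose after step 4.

0 30/121 6/41 -252/4961 6/41 4 4 N
1 60/233 12/73 -792/17009 12/73 4 5 W
2 15/89 3/10 117/1780 3/10 3 5 S
3 12/73 12/49 144/3577 12/49 3 4 E
4 30/121 6/41 -252/4961 6/41 4 4 N
final 4 5 W

n=0: pose=(4,4,N); sL=30/121, sR=6/41; mL=-252/4961, mR=6/41; mL+mR=474/4961 → advance +1; mR−mL=978/4961 → turn +1·90°
n=1: pose=(4,5,W); sL=60/233, sR=12/73; mL=-792/17009, mR=12/73; mL+mR=2004/17009 → advance +1; mR−mL=3588/17009 → turn +1·90°
n=2: pose=(3,5,S); sL=15/89, sR=3/10; mL=117/1780, mR=3/10; mL+mR=651/1780 → advance +1; mR−mL=417/1780 → turn +1·90°
n=3: pose=(3,4,E); sL=12/73, sR=12/49; mL=144/3577, mR=12/49; mL+mR=1020/3577 → advance +1; mR−mL=732/3577 → turn +1·90°
n=4: pose=(4,4,N); sL=30/121, sR=6/41; mL=-252/4961, mR=6/41; mL+mR=474/4961 → advance +1; mR−mL=978/4961 → turn +1·90°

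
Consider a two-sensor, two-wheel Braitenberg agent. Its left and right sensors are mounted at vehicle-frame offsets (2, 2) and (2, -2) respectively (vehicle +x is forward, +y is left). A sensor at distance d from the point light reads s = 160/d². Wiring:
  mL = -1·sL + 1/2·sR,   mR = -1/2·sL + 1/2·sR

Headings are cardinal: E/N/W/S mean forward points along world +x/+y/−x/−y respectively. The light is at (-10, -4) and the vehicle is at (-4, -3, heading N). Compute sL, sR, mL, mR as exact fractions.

left sensor world pos  = (-6, -1); dL² = 25
right sensor world pos = (-2, -1); dR² = 73
sL = 160/25 = 32/5
sR = 160/73 = 160/73
mL = -1·sL + 1/2·sR = -1936/365
mR = -1/2·sL + 1/2·sR = -768/365

32/5 160/73 -1936/365 -768/365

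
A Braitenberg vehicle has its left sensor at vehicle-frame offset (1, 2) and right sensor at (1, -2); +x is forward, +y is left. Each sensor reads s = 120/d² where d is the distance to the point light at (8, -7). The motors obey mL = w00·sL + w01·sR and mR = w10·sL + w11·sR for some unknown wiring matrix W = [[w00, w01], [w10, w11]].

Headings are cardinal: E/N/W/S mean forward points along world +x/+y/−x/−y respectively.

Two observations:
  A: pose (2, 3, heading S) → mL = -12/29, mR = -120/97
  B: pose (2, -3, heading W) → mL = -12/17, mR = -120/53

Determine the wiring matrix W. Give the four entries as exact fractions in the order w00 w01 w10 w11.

obs A: pose=(2,3,S) → sL=120/97, sR=24/29, mL=-12/29, mR=-120/97
obs B: pose=(2,-3,W) → sL=120/53, sR=24/17, mL=-12/17, mR=-120/53
sensor matrix S = [[120/97, 24/29], [120/53, 24/17]]; det S = -322560/2534513
solve [mL_A; mL_B] = S·[w00; w01] and [mR_A; mR_B] = S·[w10; w11]:
  w00 = 0, w01 = -1/2, w10 = -1, w11 = 0

0 -1/2 -1 0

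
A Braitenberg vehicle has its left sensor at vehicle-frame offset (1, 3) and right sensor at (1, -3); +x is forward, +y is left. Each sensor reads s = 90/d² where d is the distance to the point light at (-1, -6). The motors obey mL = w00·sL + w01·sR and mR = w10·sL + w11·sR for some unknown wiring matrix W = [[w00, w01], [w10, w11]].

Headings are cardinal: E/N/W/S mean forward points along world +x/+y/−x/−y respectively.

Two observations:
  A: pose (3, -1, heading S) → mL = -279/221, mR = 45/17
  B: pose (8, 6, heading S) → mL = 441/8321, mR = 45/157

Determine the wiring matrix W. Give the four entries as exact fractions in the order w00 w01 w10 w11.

obs A: pose=(3,-1,S) → sL=18/13, sR=90/17, mL=-279/221, mR=45/17
obs B: pose=(8,6,S) → sL=18/53, sR=90/157, mL=441/8321, mR=45/157
sensor matrix S = [[18/13, 90/17], [18/53, 90/157]]; det S = -1846800/1838941
solve [mL_A; mL_B] = S·[w00; w01] and [mR_A; mR_B] = S·[w10; w11]:
  w00 = 1, w01 = -1/2, w10 = 0, w11 = 1/2

1 -1/2 0 1/2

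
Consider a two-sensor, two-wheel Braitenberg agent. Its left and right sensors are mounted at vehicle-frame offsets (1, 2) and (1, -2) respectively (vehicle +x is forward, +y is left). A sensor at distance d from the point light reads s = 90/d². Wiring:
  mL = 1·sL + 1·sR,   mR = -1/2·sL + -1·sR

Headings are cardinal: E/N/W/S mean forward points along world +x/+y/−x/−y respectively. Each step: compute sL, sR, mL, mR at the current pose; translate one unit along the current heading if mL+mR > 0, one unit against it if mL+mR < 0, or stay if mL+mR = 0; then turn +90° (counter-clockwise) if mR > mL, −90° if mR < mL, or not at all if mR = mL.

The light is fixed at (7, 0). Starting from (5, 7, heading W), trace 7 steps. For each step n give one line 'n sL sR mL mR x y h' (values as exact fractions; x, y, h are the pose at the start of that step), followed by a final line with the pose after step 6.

n=0: pose=(5,7,W); sL=45/17, sR=1; mL=62/17, mR=-79/34; mL+mR=45/34 → advance +1; mR−mL=-203/34 → turn -1·90°
n=1: pose=(4,7,N); sL=90/89, sR=18/13; mL=2772/1157, mR=-2187/1157; mL+mR=45/89 → advance +1; mR−mL=-4959/1157 → turn -1·90°
n=2: pose=(4,8,E); sL=45/52, sR=9/4; mL=81/26, mR=-279/104; mL+mR=45/104 → advance +1; mR−mL=-603/104 → turn -1·90°
n=3: pose=(5,8,S); sL=90/49, sR=18/13; mL=2052/637, mR=-1467/637; mL+mR=45/49 → advance +1; mR−mL=-3519/637 → turn -1·90°
n=4: pose=(5,7,W); sL=45/17, sR=1; mL=62/17, mR=-79/34; mL+mR=45/34 → advance +1; mR−mL=-203/34 → turn -1·90°
n=5: pose=(4,7,N); sL=90/89, sR=18/13; mL=2772/1157, mR=-2187/1157; mL+mR=45/89 → advance +1; mR−mL=-4959/1157 → turn -1·90°
n=6: pose=(4,8,E); sL=45/52, sR=9/4; mL=81/26, mR=-279/104; mL+mR=45/104 → advance +1; mR−mL=-603/104 → turn -1·90°

0 45/17 1 62/17 -79/34 5 7 W
1 90/89 18/13 2772/1157 -2187/1157 4 7 N
2 45/52 9/4 81/26 -279/104 4 8 E
3 90/49 18/13 2052/637 -1467/637 5 8 S
4 45/17 1 62/17 -79/34 5 7 W
5 90/89 18/13 2772/1157 -2187/1157 4 7 N
6 45/52 9/4 81/26 -279/104 4 8 E
final 5 8 S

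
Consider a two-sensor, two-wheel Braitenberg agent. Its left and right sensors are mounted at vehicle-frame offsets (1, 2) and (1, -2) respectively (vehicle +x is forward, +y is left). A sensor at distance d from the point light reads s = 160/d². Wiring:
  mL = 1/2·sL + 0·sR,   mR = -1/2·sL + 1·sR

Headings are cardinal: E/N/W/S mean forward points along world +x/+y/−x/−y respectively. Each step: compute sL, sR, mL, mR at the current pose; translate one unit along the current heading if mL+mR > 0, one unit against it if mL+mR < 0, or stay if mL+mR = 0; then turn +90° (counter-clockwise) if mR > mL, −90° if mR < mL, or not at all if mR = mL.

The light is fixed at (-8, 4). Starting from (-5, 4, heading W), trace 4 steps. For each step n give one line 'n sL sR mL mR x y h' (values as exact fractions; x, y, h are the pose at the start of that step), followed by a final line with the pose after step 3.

n=0: pose=(-5,4,W); sL=20, sR=20; mL=10, mR=10; mL+mR=20 → advance +1; mR−mL=0 → turn +0·90°
n=1: pose=(-6,4,W); sL=32, sR=32; mL=16, mR=16; mL+mR=32 → advance +1; mR−mL=0 → turn +0·90°
n=2: pose=(-7,4,W); sL=40, sR=40; mL=20, mR=20; mL+mR=40 → advance +1; mR−mL=0 → turn +0·90°
n=3: pose=(-8,4,W); sL=32, sR=32; mL=16, mR=16; mL+mR=32 → advance +1; mR−mL=0 → turn +0·90°

0 20 20 10 10 -5 4 W
1 32 32 16 16 -6 4 W
2 40 40 20 20 -7 4 W
3 32 32 16 16 -8 4 W
final -9 4 W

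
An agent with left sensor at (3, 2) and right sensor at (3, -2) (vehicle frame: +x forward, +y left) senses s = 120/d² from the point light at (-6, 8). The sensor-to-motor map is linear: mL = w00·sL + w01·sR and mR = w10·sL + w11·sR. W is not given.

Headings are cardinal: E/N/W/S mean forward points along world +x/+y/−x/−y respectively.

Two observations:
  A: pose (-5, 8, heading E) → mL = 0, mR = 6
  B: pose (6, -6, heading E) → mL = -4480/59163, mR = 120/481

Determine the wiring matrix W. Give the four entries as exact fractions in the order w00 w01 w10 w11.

-1 1 0 1

obs A: pose=(-5,8,E) → sL=6, sR=6, mL=0, mR=6
obs B: pose=(6,-6,E) → sL=40/123, sR=120/481, mL=-4480/59163, mR=120/481
sensor matrix S = [[6, 6], [40/123, 120/481]]; det S = -8960/19721
solve [mL_A; mL_B] = S·[w00; w01] and [mR_A; mR_B] = S·[w10; w11]:
  w00 = -1, w01 = 1, w10 = 0, w11 = 1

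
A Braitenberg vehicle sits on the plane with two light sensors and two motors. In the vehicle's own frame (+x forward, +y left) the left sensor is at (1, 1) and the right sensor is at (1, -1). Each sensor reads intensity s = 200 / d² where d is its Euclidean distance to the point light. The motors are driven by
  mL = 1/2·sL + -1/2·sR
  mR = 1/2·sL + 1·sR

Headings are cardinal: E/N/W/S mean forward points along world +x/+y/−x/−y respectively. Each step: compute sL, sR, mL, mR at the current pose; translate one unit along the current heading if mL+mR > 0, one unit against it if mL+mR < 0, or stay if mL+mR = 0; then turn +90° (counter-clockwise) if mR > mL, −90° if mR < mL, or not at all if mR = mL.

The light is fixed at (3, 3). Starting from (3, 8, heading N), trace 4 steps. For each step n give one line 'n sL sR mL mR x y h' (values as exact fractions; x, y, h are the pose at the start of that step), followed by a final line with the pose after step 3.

n=0: pose=(3,8,N); sL=200/37, sR=200/37; mL=0, mR=300/37; mL+mR=300/37 → advance +1; mR−mL=300/37 → turn +1·90°
n=1: pose=(3,9,W); sL=100/13, sR=4; mL=24/13, mR=102/13; mL+mR=126/13 → advance +1; mR−mL=6 → turn +1·90°
n=2: pose=(2,9,S); sL=8, sR=200/29; mL=16/29, mR=316/29; mL+mR=332/29 → advance +1; mR−mL=300/29 → turn +1·90°
n=3: pose=(2,8,E); sL=50/9, sR=25/2; mL=-125/36, mR=275/18; mL+mR=425/36 → advance +1; mR−mL=75/4 → turn +1·90°

0 200/37 200/37 0 300/37 3 8 N
1 100/13 4 24/13 102/13 3 9 W
2 8 200/29 16/29 316/29 2 9 S
3 50/9 25/2 -125/36 275/18 2 8 E
final 3 8 N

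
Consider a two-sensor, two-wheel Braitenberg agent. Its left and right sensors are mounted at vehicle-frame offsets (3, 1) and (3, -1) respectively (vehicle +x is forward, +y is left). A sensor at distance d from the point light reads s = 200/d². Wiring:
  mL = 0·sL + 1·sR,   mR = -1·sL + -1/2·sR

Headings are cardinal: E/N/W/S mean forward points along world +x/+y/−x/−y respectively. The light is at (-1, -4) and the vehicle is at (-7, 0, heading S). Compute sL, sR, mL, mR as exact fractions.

left sensor world pos  = (-6, -3); dL² = 26
right sensor world pos = (-8, -3); dR² = 50
sL = 200/26 = 100/13
sR = 200/50 = 4
mL = 0·sL + 1·sR = 4
mR = -1·sL + -1/2·sR = -126/13

100/13 4 4 -126/13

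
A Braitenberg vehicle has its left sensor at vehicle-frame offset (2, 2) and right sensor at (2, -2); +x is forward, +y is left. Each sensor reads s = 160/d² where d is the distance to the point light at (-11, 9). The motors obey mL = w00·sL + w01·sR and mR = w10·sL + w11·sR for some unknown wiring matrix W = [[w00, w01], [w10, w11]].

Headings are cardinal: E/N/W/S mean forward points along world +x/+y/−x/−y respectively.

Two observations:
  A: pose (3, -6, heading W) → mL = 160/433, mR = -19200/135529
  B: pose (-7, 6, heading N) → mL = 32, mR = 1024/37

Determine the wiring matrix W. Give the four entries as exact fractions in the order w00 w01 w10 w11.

1 0 1 -1

obs A: pose=(3,-6,W) → sL=160/433, sR=160/313, mL=160/433, mR=-19200/135529
obs B: pose=(-7,6,N) → sL=32, sR=160/37, mL=32, mR=1024/37
sensor matrix S = [[160/433, 160/313], [32, 160/37]]; det S = -74014720/5014573
solve [mL_A; mL_B] = S·[w00; w01] and [mR_A; mR_B] = S·[w10; w11]:
  w00 = 1, w01 = 0, w10 = 1, w11 = -1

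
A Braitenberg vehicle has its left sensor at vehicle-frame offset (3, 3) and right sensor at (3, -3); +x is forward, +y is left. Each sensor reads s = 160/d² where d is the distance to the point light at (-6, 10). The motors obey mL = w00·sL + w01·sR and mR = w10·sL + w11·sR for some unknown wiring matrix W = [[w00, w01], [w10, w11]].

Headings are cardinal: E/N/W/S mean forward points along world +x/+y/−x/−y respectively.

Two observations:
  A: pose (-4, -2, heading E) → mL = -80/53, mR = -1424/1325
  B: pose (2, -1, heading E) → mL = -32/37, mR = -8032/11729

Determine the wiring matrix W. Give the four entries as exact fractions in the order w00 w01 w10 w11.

obs A: pose=(-4,-2,E) → sL=80/53, sR=16/25, mL=-80/53, mR=-1424/1325
obs B: pose=(2,-1,E) → sL=32/37, sR=160/317, mL=-32/37, mR=-8032/11729
sensor matrix S = [[80/53, 16/25], [32/37, 160/317]]; det S = 3237888/15540925
solve [mL_A; mL_B] = S·[w00; w01] and [mR_A; mR_B] = S·[w10; w11]:
  w00 = -1, w01 = 0, w10 = -1/2, w11 = -1/2

-1 0 -1/2 -1/2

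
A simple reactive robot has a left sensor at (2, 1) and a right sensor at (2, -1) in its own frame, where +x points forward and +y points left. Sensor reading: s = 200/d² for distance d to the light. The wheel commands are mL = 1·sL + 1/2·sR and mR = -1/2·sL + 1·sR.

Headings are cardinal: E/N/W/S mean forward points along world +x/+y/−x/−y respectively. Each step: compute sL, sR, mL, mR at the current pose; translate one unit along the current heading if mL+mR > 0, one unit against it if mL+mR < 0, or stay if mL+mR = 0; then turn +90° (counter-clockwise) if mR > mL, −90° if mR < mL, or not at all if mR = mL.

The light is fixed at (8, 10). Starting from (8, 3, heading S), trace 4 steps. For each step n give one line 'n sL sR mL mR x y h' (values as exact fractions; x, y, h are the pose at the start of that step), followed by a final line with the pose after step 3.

0 100/41 100/41 150/41 50/41 8 3 S
1 40/17 200/53 3820/901 2340/901 8 2 W
2 5 50/9 70/9 55/18 7 2 N
3 200/37 40/13 3340/481 180/481 7 3 E
final 8 3 S

n=0: pose=(8,3,S); sL=100/41, sR=100/41; mL=150/41, mR=50/41; mL+mR=200/41 → advance +1; mR−mL=-100/41 → turn -1·90°
n=1: pose=(8,2,W); sL=40/17, sR=200/53; mL=3820/901, mR=2340/901; mL+mR=6160/901 → advance +1; mR−mL=-1480/901 → turn -1·90°
n=2: pose=(7,2,N); sL=5, sR=50/9; mL=70/9, mR=55/18; mL+mR=65/6 → advance +1; mR−mL=-85/18 → turn -1·90°
n=3: pose=(7,3,E); sL=200/37, sR=40/13; mL=3340/481, mR=180/481; mL+mR=3520/481 → advance +1; mR−mL=-3160/481 → turn -1·90°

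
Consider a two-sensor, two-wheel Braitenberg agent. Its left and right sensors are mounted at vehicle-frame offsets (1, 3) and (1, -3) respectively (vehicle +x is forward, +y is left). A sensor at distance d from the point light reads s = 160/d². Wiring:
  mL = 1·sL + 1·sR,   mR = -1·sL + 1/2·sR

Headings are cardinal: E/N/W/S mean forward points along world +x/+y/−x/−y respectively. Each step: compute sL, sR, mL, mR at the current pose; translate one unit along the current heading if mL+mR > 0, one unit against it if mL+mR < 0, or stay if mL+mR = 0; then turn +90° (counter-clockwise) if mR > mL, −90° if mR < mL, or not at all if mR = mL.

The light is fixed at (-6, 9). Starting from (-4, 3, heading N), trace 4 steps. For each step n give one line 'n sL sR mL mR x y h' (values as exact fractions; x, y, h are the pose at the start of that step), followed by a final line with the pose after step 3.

n=0: pose=(-4,3,N); sL=80/13, sR=16/5; mL=608/65, mR=-296/65; mL+mR=24/5 → advance +1; mR−mL=-904/65 → turn -1·90°
n=1: pose=(-4,4,E); sL=160/13, sR=160/73; mL=13760/949, mR=-10640/949; mL+mR=240/73 → advance +1; mR−mL=-24400/949 → turn -1·90°
n=2: pose=(-3,4,S); sL=20/9, sR=40/9; mL=20/3, mR=0; mL+mR=20/3 → advance +1; mR−mL=-20/3 → turn -1·90°
n=3: pose=(-3,3,W); sL=32/17, sR=160/13; mL=3136/221, mR=944/221; mL+mR=240/13 → advance +1; mR−mL=-2192/221 → turn -1·90°

0 80/13 16/5 608/65 -296/65 -4 3 N
1 160/13 160/73 13760/949 -10640/949 -4 4 E
2 20/9 40/9 20/3 0 -3 4 S
3 32/17 160/13 3136/221 944/221 -3 3 W
final -4 3 N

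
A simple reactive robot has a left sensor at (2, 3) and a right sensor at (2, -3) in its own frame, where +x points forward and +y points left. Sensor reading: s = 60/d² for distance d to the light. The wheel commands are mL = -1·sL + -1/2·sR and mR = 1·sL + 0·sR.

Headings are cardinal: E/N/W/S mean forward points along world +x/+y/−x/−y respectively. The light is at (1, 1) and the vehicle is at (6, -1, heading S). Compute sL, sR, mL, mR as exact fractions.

left sensor world pos  = (9, -3); dL² = 80
right sensor world pos = (3, -3); dR² = 20
sL = 60/80 = 3/4
sR = 60/20 = 3
mL = -1·sL + -1/2·sR = -9/4
mR = 1·sL + 0·sR = 3/4

3/4 3 -9/4 3/4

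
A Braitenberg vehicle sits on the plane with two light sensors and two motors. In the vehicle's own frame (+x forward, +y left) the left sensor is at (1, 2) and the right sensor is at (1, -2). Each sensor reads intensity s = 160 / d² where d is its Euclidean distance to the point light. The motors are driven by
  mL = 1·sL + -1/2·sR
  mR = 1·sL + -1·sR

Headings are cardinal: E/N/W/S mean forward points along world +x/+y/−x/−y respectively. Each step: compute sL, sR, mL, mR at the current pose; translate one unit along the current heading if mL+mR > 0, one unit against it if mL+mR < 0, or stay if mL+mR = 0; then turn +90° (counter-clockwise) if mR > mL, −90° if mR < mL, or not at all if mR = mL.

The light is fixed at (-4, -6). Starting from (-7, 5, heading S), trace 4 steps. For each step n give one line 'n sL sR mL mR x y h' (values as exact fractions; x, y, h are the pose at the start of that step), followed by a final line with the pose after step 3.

n=0: pose=(-7,5,S); sL=160/101, sR=32/25; mL=2384/2525, mR=768/2525; mL+mR=3152/2525 → advance +1; mR−mL=-16/25 → turn -1·90°
n=1: pose=(-7,4,W); sL=2, sR=1; mL=3/2, mR=1; mL+mR=5/2 → advance +1; mR−mL=-1/2 → turn -1·90°
n=2: pose=(-8,4,N); sL=160/157, sR=32/25; mL=1488/3925, mR=-1024/3925; mL+mR=464/3925 → advance +1; mR−mL=-16/25 → turn -1·90°
n=3: pose=(-8,5,E); sL=80/89, sR=16/9; mL=8/801, mR=-704/801; mL+mR=-232/267 → advance -1; mR−mL=-8/9 → turn -1·90°

0 160/101 32/25 2384/2525 768/2525 -7 5 S
1 2 1 3/2 1 -7 4 W
2 160/157 32/25 1488/3925 -1024/3925 -8 4 N
3 80/89 16/9 8/801 -704/801 -8 5 E
final -9 5 S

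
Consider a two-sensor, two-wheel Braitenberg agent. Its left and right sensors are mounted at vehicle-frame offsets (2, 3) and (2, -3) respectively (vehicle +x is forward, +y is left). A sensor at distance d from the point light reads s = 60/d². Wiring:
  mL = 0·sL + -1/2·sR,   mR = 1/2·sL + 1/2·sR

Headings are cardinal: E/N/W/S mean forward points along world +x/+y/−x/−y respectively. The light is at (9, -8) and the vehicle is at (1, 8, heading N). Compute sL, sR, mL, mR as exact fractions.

left sensor world pos  = (-2, 10); dL² = 445
right sensor world pos = (4, 10); dR² = 349
sL = 60/445 = 12/89
sR = 60/349 = 60/349
mL = 0·sL + -1/2·sR = -30/349
mR = 1/2·sL + 1/2·sR = 4764/31061

12/89 60/349 -30/349 4764/31061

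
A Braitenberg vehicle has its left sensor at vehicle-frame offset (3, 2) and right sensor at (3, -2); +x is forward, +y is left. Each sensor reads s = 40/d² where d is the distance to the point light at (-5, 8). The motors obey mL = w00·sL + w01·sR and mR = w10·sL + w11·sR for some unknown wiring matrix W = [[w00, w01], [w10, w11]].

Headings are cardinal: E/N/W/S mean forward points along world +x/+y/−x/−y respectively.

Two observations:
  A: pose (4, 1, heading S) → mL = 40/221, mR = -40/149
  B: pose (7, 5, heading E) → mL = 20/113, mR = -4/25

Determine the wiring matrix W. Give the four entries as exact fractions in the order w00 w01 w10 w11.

1 0 0 -1

obs A: pose=(4,1,S) → sL=40/221, sR=40/149, mL=40/221, mR=-40/149
obs B: pose=(7,5,E) → sL=20/113, sR=4/25, mL=20/113, mR=-4/25
sensor matrix S = [[40/221, 40/149], [20/113, 4/25]]; det S = -345216/18604885
solve [mL_A; mL_B] = S·[w00; w01] and [mR_A; mR_B] = S·[w10; w11]:
  w00 = 1, w01 = 0, w10 = 0, w11 = -1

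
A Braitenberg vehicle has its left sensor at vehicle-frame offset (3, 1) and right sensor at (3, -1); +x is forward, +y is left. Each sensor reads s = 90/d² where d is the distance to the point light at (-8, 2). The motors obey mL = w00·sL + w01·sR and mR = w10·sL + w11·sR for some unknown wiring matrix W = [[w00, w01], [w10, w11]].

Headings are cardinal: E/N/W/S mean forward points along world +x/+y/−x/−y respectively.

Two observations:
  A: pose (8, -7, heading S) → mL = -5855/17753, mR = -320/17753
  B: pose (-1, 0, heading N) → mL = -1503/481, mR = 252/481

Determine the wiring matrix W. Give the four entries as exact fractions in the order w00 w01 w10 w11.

obs A: pose=(8,-7,S) → sL=90/433, sR=10/41, mL=-5855/17753, mR=-320/17753
obs B: pose=(-1,0,N) → sL=90/37, sR=18/13, mL=-1503/481, mR=252/481
sensor matrix S = [[90/433, 10/41], [90/37, 18/13]]; det S = -2608560/8539193
solve [mL_A; mL_B] = S·[w00; w01] and [mR_A; mR_B] = S·[w10; w11]:
  w00 = -1, w01 = -1/2, w10 = 1/2, w11 = -1/2

-1 -1/2 1/2 -1/2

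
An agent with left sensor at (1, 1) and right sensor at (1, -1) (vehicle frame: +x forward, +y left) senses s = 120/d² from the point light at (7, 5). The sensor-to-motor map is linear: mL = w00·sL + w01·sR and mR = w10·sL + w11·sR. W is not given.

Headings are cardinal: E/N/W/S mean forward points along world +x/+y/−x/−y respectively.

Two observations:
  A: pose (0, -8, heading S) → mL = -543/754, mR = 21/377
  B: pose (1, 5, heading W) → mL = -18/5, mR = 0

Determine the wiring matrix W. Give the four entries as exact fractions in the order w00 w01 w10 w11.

-1/2 -1 1 -1

obs A: pose=(0,-8,S) → sL=15/29, sR=6/13, mL=-543/754, mR=21/377
obs B: pose=(1,5,W) → sL=12/5, sR=12/5, mL=-18/5, mR=0
sensor matrix S = [[15/29, 6/13], [12/5, 12/5]]; det S = 252/1885
solve [mL_A; mL_B] = S·[w00; w01] and [mR_A; mR_B] = S·[w10; w11]:
  w00 = -1/2, w01 = -1, w10 = 1, w11 = -1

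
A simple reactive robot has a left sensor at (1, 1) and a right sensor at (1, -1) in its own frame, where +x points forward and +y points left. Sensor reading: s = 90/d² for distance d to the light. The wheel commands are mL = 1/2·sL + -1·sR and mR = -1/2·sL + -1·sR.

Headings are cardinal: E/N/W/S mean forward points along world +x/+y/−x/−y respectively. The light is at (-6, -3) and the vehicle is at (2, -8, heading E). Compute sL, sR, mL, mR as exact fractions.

left sensor world pos  = (3, -7); dL² = 97
right sensor world pos = (3, -9); dR² = 117
sL = 90/97 = 90/97
sR = 90/117 = 10/13
mL = 1/2·sL + -1·sR = -385/1261
mR = -1/2·sL + -1·sR = -1555/1261

90/97 10/13 -385/1261 -1555/1261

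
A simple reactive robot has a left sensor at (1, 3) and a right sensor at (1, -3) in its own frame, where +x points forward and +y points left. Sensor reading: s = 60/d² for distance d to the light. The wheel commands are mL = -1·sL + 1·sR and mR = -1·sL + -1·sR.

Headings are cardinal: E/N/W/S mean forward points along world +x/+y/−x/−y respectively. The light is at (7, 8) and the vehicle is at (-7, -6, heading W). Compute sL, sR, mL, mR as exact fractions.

30/257 30/173 2520/44461 -12900/44461

left sensor world pos  = (-8, -9); dL² = 514
right sensor world pos = (-8, -3); dR² = 346
sL = 60/514 = 30/257
sR = 60/346 = 30/173
mL = -1·sL + 1·sR = 2520/44461
mR = -1·sL + -1·sR = -12900/44461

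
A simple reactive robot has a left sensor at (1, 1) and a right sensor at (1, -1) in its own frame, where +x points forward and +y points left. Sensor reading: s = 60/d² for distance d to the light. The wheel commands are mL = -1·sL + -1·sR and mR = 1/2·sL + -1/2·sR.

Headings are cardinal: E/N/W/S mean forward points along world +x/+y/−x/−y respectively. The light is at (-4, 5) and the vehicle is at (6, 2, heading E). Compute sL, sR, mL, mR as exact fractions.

left sensor world pos  = (7, 3); dL² = 125
right sensor world pos = (7, 1); dR² = 137
sL = 60/125 = 12/25
sR = 60/137 = 60/137
mL = -1·sL + -1·sR = -3144/3425
mR = 1/2·sL + -1/2·sR = 72/3425

12/25 60/137 -3144/3425 72/3425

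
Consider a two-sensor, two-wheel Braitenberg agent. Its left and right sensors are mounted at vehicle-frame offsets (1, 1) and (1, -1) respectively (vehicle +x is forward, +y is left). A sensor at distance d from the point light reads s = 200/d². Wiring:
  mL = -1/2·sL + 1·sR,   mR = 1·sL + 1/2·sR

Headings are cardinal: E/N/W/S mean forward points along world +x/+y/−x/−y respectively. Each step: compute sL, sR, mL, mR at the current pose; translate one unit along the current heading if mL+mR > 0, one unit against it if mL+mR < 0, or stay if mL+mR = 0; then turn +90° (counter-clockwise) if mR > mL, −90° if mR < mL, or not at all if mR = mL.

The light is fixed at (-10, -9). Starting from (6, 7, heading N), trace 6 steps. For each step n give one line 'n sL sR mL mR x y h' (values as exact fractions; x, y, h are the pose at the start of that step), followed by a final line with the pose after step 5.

n=0: pose=(6,7,N); sL=100/257, sR=100/289; mL=11250/74273, mR=41750/74273; mL+mR=53000/74273 → advance +1; mR−mL=30500/74273 → turn +1·90°
n=1: pose=(6,8,W); sL=200/481, sR=200/549; mL=41300/264069, mR=157900/264069; mL+mR=66400/88023 → advance +1; mR−mL=116600/264069 → turn +1·90°
n=2: pose=(5,8,S); sL=25/64, sR=50/113; mL=3575/14464, mR=4425/7232; mL+mR=12425/14464 → advance +1; mR−mL=5275/14464 → turn +1·90°
n=3: pose=(5,7,E); sL=40/109, sR=200/481; mL=12180/52429, mR=30140/52429; mL+mR=42320/52429 → advance +1; mR−mL=17960/52429 → turn +1·90°
n=4: pose=(6,7,N); sL=100/257, sR=100/289; mL=11250/74273, mR=41750/74273; mL+mR=53000/74273 → advance +1; mR−mL=30500/74273 → turn +1·90°
n=5: pose=(6,8,W); sL=200/481, sR=200/549; mL=41300/264069, mR=157900/264069; mL+mR=66400/88023 → advance +1; mR−mL=116600/264069 → turn +1·90°

0 100/257 100/289 11250/74273 41750/74273 6 7 N
1 200/481 200/549 41300/264069 157900/264069 6 8 W
2 25/64 50/113 3575/14464 4425/7232 5 8 S
3 40/109 200/481 12180/52429 30140/52429 5 7 E
4 100/257 100/289 11250/74273 41750/74273 6 7 N
5 200/481 200/549 41300/264069 157900/264069 6 8 W
final 5 8 S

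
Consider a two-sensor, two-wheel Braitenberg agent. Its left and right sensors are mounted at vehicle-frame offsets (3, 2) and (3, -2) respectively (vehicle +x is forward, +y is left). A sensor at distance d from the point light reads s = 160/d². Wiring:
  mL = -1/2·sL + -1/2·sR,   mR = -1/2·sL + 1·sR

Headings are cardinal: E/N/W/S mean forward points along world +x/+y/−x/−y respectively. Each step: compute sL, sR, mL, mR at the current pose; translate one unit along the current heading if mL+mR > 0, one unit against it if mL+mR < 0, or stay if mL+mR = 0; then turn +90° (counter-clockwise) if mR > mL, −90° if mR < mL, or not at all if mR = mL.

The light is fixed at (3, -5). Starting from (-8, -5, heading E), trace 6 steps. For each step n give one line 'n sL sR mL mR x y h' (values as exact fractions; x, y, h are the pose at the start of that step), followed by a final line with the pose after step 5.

n=0: pose=(-8,-5,E); sL=40/17, sR=40/17; mL=-40/17, mR=20/17; mL+mR=-20/17 → advance -1; mR−mL=60/17 → turn +1·90°
n=1: pose=(-9,-5,N); sL=32/41, sR=160/109; mL=-5024/4469, mR=4816/4469; mL+mR=-208/4469 → advance -1; mR−mL=240/109 → turn +1·90°
n=2: pose=(-9,-6,W); sL=80/117, sR=80/113; mL=-9200/13221, mR=4840/13221; mL+mR=-4360/13221 → advance -1; mR−mL=120/113 → turn +1·90°
n=3: pose=(-8,-6,S); sL=160/97, sR=32/37; mL=-4512/3589, mR=144/3589; mL+mR=-4368/3589 → advance -1; mR−mL=48/37 → turn +1·90°
n=4: pose=(-8,-5,E); sL=40/17, sR=40/17; mL=-40/17, mR=20/17; mL+mR=-20/17 → advance -1; mR−mL=60/17 → turn +1·90°
n=5: pose=(-9,-5,N); sL=32/41, sR=160/109; mL=-5024/4469, mR=4816/4469; mL+mR=-208/4469 → advance -1; mR−mL=240/109 → turn +1·90°

0 40/17 40/17 -40/17 20/17 -8 -5 E
1 32/41 160/109 -5024/4469 4816/4469 -9 -5 N
2 80/117 80/113 -9200/13221 4840/13221 -9 -6 W
3 160/97 32/37 -4512/3589 144/3589 -8 -6 S
4 40/17 40/17 -40/17 20/17 -8 -5 E
5 32/41 160/109 -5024/4469 4816/4469 -9 -5 N
final -9 -6 W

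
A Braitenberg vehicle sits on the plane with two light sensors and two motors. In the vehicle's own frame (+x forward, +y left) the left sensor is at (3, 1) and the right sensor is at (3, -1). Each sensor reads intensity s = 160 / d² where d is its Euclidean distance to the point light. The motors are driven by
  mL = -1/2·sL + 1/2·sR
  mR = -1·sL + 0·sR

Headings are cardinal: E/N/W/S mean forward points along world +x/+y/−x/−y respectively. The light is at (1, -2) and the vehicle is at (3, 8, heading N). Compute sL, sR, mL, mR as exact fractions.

16/17 80/89 -32/1513 -16/17

left sensor world pos  = (2, 11); dL² = 170
right sensor world pos = (4, 11); dR² = 178
sL = 160/170 = 16/17
sR = 160/178 = 80/89
mL = -1/2·sL + 1/2·sR = -32/1513
mR = -1·sL + 0·sR = -16/17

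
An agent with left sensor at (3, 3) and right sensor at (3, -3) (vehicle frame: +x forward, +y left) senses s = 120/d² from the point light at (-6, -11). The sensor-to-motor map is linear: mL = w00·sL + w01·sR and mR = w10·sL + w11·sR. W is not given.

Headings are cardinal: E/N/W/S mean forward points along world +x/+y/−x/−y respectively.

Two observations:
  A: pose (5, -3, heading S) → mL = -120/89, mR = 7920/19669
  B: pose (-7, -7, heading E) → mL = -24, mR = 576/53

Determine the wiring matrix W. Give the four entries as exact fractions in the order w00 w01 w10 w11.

0 -1 -1/2 1/2

obs A: pose=(5,-3,S) → sL=120/221, sR=120/89, mL=-120/89, mR=7920/19669
obs B: pose=(-7,-7,E) → sL=120/53, sR=24, mL=-24, mR=576/53
sensor matrix S = [[120/221, 120/89], [120/53, 24]]; det S = 10402560/1042457
solve [mL_A; mL_B] = S·[w00; w01] and [mR_A; mR_B] = S·[w10; w11]:
  w00 = 0, w01 = -1, w10 = -1/2, w11 = 1/2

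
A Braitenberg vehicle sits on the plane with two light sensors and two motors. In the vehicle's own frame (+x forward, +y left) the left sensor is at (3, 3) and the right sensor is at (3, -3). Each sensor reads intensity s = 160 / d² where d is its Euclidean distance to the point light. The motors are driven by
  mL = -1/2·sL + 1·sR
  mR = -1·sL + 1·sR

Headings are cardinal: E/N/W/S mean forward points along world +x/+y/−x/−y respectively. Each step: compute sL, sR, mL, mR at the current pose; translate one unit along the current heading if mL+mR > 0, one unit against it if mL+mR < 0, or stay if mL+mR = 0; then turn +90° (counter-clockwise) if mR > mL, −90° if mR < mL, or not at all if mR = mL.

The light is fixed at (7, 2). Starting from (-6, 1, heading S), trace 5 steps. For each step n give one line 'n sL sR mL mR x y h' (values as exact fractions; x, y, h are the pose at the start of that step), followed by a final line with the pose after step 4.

0 40/29 10/17 -50/493 -390/493 -6 1 S
1 32/53 32/53 16/53 0 -6 2 W
2 80/149 16/13 1864/1937 1344/1937 -7 2 N
3 160/137 32/25 2384/3425 384/3425 -7 3 E
4 20/13 8/13 -2/13 -12/13 -6 3 S
final -6 4 W

n=0: pose=(-6,1,S); sL=40/29, sR=10/17; mL=-50/493, mR=-390/493; mL+mR=-440/493 → advance -1; mR−mL=-20/29 → turn -1·90°
n=1: pose=(-6,2,W); sL=32/53, sR=32/53; mL=16/53, mR=0; mL+mR=16/53 → advance +1; mR−mL=-16/53 → turn -1·90°
n=2: pose=(-7,2,N); sL=80/149, sR=16/13; mL=1864/1937, mR=1344/1937; mL+mR=3208/1937 → advance +1; mR−mL=-40/149 → turn -1·90°
n=3: pose=(-7,3,E); sL=160/137, sR=32/25; mL=2384/3425, mR=384/3425; mL+mR=2768/3425 → advance +1; mR−mL=-80/137 → turn -1·90°
n=4: pose=(-6,3,S); sL=20/13, sR=8/13; mL=-2/13, mR=-12/13; mL+mR=-14/13 → advance -1; mR−mL=-10/13 → turn -1·90°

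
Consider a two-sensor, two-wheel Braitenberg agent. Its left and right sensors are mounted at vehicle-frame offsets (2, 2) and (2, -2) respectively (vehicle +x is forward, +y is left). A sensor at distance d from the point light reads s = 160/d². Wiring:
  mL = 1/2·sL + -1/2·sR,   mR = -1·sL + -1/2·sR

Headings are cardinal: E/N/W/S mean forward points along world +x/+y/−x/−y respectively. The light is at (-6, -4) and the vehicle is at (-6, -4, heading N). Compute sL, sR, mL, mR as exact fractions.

20 20 0 -30

left sensor world pos  = (-8, -2); dL² = 8
right sensor world pos = (-4, -2); dR² = 8
sL = 160/8 = 20
sR = 160/8 = 20
mL = 1/2·sL + -1/2·sR = 0
mR = -1·sL + -1/2·sR = -30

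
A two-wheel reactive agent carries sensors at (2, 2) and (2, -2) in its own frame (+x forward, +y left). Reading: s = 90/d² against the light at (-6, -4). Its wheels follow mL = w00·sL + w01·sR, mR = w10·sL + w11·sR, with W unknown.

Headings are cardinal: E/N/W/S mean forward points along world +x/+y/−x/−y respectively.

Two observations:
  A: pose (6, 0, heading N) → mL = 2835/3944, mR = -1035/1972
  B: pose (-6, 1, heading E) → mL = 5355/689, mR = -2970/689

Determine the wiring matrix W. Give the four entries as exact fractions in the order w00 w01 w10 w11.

obs A: pose=(6,0,N) → sL=45/68, sR=45/116, mL=2835/3944, mR=-1035/1972
obs B: pose=(-6,1,E) → sL=90/53, sR=90/13, mL=5355/689, mR=-2970/689
sensor matrix S = [[45/68, 45/116], [90/53, 90/13]]; det S = 1332450/339677
solve [mL_A; mL_B] = S·[w00; w01] and [mR_A; mR_B] = S·[w10; w11]:
  w00 = 1/2, w01 = 1, w10 = -1/2, w11 = -1/2

1/2 1 -1/2 -1/2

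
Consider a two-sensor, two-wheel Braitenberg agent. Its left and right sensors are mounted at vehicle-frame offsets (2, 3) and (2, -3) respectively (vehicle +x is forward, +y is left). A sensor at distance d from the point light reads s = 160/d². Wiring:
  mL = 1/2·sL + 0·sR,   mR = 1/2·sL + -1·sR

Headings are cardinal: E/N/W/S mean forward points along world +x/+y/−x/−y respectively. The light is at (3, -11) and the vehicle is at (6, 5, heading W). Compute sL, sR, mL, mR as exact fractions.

left sensor world pos  = (4, 2); dL² = 170
right sensor world pos = (4, 8); dR² = 362
sL = 160/170 = 16/17
sR = 160/362 = 80/181
mL = 1/2·sL + 0·sR = 8/17
mR = 1/2·sL + -1·sR = 88/3077

16/17 80/181 8/17 88/3077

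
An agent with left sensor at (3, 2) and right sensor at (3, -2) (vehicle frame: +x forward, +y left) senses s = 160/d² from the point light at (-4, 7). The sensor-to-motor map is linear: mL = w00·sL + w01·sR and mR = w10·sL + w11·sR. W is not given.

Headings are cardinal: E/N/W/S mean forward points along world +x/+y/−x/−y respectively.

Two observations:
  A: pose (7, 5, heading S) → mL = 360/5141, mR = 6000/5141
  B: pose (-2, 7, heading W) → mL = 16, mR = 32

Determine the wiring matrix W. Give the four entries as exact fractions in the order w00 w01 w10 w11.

1 -1/2 1/2 1/2

obs A: pose=(7,5,S) → sL=80/97, sR=80/53, mL=360/5141, mR=6000/5141
obs B: pose=(-2,7,W) → sL=32, sR=32, mL=16, mR=32
sensor matrix S = [[80/97, 80/53], [32, 32]]; det S = -112640/5141
solve [mL_A; mL_B] = S·[w00; w01] and [mR_A; mR_B] = S·[w10; w11]:
  w00 = 1, w01 = -1/2, w10 = 1/2, w11 = 1/2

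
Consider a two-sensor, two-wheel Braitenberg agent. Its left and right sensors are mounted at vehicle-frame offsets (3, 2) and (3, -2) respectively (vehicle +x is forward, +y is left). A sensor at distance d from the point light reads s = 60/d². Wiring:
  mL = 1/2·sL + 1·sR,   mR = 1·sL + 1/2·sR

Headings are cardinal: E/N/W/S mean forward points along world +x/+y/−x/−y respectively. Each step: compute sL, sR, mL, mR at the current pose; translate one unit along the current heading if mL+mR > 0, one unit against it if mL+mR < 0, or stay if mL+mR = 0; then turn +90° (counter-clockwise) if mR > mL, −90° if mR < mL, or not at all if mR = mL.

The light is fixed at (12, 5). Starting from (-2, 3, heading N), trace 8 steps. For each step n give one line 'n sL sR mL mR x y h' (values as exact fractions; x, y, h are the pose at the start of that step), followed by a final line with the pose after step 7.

0 60/257 12/29 3954/7453 3282/7453 -2 3 N
1 30/61 6/13 561/793 573/793 -2 4 E
2 60/229 12/25 3498/5725 2874/5725 -1 4 N
3 15/26 15/26 45/52 45/52 -1 5 E
4 12/17 12/17 18/17 18/17 0 5 E
5 15/17 15/17 45/34 45/34 1 5 E
6 60/53 60/53 90/53 90/53 2 5 E
7 3/2 3/2 9/4 9/4 3 5 E
final 4 5 E

n=0: pose=(-2,3,N); sL=60/257, sR=12/29; mL=3954/7453, mR=3282/7453; mL+mR=7236/7453 → advance +1; mR−mL=-672/7453 → turn -1·90°
n=1: pose=(-2,4,E); sL=30/61, sR=6/13; mL=561/793, mR=573/793; mL+mR=1134/793 → advance +1; mR−mL=12/793 → turn +1·90°
n=2: pose=(-1,4,N); sL=60/229, sR=12/25; mL=3498/5725, mR=2874/5725; mL+mR=6372/5725 → advance +1; mR−mL=-624/5725 → turn -1·90°
n=3: pose=(-1,5,E); sL=15/26, sR=15/26; mL=45/52, mR=45/52; mL+mR=45/26 → advance +1; mR−mL=0 → turn +0·90°
n=4: pose=(0,5,E); sL=12/17, sR=12/17; mL=18/17, mR=18/17; mL+mR=36/17 → advance +1; mR−mL=0 → turn +0·90°
n=5: pose=(1,5,E); sL=15/17, sR=15/17; mL=45/34, mR=45/34; mL+mR=45/17 → advance +1; mR−mL=0 → turn +0·90°
n=6: pose=(2,5,E); sL=60/53, sR=60/53; mL=90/53, mR=90/53; mL+mR=180/53 → advance +1; mR−mL=0 → turn +0·90°
n=7: pose=(3,5,E); sL=3/2, sR=3/2; mL=9/4, mR=9/4; mL+mR=9/2 → advance +1; mR−mL=0 → turn +0·90°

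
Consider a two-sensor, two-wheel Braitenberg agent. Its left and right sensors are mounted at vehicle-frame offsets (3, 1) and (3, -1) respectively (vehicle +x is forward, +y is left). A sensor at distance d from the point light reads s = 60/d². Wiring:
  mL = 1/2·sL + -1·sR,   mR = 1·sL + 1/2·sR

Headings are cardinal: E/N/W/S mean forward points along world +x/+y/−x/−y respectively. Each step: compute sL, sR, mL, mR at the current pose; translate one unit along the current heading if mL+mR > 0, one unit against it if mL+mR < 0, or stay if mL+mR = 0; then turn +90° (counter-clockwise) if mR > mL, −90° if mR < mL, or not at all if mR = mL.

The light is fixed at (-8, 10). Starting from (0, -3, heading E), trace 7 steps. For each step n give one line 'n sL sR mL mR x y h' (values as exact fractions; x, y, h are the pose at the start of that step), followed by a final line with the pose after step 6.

0 12/53 60/317 -1278/16801 5394/16801 0 -3 E
1 15/41 3/10 -24/205 423/820 1 -3 N
2 12/41 60/157 -1518/6437 3114/6437 1 -2 W
3 10/51 30/137 -845/6987 2135/6987 0 -2 S
4 12/53 60/317 -1278/16801 5394/16801 0 -3 E
5 15/41 3/10 -24/205 423/820 1 -3 N
6 12/41 60/157 -1518/6437 3114/6437 1 -2 W
final 0 -2 S

n=0: pose=(0,-3,E); sL=12/53, sR=60/317; mL=-1278/16801, mR=5394/16801; mL+mR=4116/16801 → advance +1; mR−mL=6672/16801 → turn +1·90°
n=1: pose=(1,-3,N); sL=15/41, sR=3/10; mL=-24/205, mR=423/820; mL+mR=327/820 → advance +1; mR−mL=519/820 → turn +1·90°
n=2: pose=(1,-2,W); sL=12/41, sR=60/157; mL=-1518/6437, mR=3114/6437; mL+mR=1596/6437 → advance +1; mR−mL=4632/6437 → turn +1·90°
n=3: pose=(0,-2,S); sL=10/51, sR=30/137; mL=-845/6987, mR=2135/6987; mL+mR=430/2329 → advance +1; mR−mL=2980/6987 → turn +1·90°
n=4: pose=(0,-3,E); sL=12/53, sR=60/317; mL=-1278/16801, mR=5394/16801; mL+mR=4116/16801 → advance +1; mR−mL=6672/16801 → turn +1·90°
n=5: pose=(1,-3,N); sL=15/41, sR=3/10; mL=-24/205, mR=423/820; mL+mR=327/820 → advance +1; mR−mL=519/820 → turn +1·90°
n=6: pose=(1,-2,W); sL=12/41, sR=60/157; mL=-1518/6437, mR=3114/6437; mL+mR=1596/6437 → advance +1; mR−mL=4632/6437 → turn +1·90°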